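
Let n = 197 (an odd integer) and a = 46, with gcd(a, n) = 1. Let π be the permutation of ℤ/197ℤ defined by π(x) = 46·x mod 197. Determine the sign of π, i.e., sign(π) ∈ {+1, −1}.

Orbit of 145 under x↦46x: [145, 169, 91, 49, 87, 62, 94]… (length divides ord_197(46)).
Decompose π into cycles: lengths [196, 1] (2 cycles, including the fixed point 0).
197 − 2 = 195 transpositions; sign(π) = (−1)^195 = -1.
The Jacobi symbol (46|197) = -1 (Zolotarev) agrees.

-1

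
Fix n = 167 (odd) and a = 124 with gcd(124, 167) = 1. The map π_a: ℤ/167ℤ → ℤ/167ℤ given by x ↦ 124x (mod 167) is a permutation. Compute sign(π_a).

Trace 128: π^k(128) = [128, 7, 33, 84, 62, 6, 76] for k=0..6.
π_124 has 3 disjoint cycles with lengths [83, 83, 1] on {0,…,166}.
With 3 cycles on 167 points, sign = (−1)^{167−3} = +1.

+1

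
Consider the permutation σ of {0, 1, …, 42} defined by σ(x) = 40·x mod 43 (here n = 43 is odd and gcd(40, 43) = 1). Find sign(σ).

Orbit of 9 under x↦40x: [9, 16, 38, 15, 41, 6, 25]… (length divides ord_43(40)).
Decompose π into cycles: lengths [21, 21, 1] (3 cycles, including the fixed point 0).
With 3 cycles on 43 points, sign = (−1)^{43−3} = +1.
(40|43)_J = +1 (Zolotarev's lemma cross-check).

+1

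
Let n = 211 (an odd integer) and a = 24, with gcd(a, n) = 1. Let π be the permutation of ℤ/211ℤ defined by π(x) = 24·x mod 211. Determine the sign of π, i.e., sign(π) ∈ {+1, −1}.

+1

Trace 194: π^k(194) = [194, 14, 125, 46, 49, 121, 161] for k=0..6.
The orbit structure of x ↦ 24x mod 211: 3 orbits of sizes [105, 105, 1].
With 3 cycles on 211 points, sign = (−1)^{211−3} = +1.
The Jacobi symbol (24|211) = +1 (Zolotarev) agrees.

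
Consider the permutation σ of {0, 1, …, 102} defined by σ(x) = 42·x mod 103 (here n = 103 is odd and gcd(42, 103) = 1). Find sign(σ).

Start at x=27: 27 → 1 → 42 → 13 → 31 → 66 → 94 → … (one orbit).
π_42 has 4 disjoint cycles with lengths [34, 34, 34, 1] on {0,…,102}.
Σ(ℓ_i−1) = 103−4 = 99; sign = (−1)^99 = -1.
Via Zolotarev, sign(π_{42}) = (42|103) = -1.

-1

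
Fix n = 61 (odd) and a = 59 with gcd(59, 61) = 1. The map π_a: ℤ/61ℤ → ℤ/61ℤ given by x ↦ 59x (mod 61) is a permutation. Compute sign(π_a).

Orbit of 58 under x↦59x: [58, 6, 49, 24, 13, 35, 52]… (length divides ord_61(59)).
Decompose π into cycles: lengths [60, 1] (2 cycles, including the fixed point 0).
sign(π) = (−1)^{n − #cycles} = (−1)^{61−2} = (−1)^59 = -1.
(59|61)_J = -1 (Zolotarev's lemma cross-check).

-1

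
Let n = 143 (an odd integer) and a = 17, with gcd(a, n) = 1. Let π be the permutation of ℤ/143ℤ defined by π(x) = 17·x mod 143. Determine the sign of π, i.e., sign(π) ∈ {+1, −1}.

Orbit of 81 under x↦17x: [81, 90, 100, 127, 14, 95, 42]… (length divides ord_143(17)).
π_17 has 8 disjoint cycles with lengths [30, 30, 30, 30, 10, 6, 6, 1] on {0,…,142}.
sign(π) = (−1)^{n − #cycles} = (−1)^{143−8} = (−1)^135 = -1.
(17|143)_J = -1 (Zolotarev's lemma cross-check).

-1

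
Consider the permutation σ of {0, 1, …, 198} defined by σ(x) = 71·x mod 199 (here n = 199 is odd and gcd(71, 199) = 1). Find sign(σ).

Orbit of 2 under x↦71x: [2, 142, 132, 19, 155, 60, 81]… (length divides ord_199(71)).
Cycle type of π: 198 + 1; total 2 cycles.
n − c = 199 − 2 = 197; sign = (−1)^197 = -1.
Check: (71/199) = -1 by Zolotarev.

-1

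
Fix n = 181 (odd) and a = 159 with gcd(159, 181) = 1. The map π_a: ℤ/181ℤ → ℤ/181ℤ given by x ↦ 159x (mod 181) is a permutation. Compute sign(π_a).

-1

Orbit of 42 under x↦159x: [42, 162, 56, 35, 135, 107, 180]… (length divides ord_181(159)).
The orbit structure of x ↦ 159x mod 181: 10 orbits of sizes [20, 20, 20, 20, 20, 20, 20, 20, 20, 1].
sign(π) = (−1)^{n − #cycles} = (−1)^{181−10} = (−1)^171 = -1.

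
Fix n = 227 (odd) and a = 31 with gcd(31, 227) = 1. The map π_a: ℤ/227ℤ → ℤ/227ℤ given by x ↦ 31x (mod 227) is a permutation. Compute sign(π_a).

-1

Trace 149: π^k(149) = [149, 79, 179, 101, 180, 132, 6] for k=0..6.
Cycle lengths of π_31 on ℤ/227ℤ: [226, 1]; 2 cycles in total.
Σ(ℓ_i−1) = 227−2 = 225; sign = (−1)^225 = -1.
(31|227)_J = -1 (Zolotarev's lemma cross-check).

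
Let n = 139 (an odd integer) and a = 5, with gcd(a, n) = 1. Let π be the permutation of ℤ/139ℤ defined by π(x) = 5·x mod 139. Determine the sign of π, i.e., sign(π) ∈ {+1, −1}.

+1

Orbit of 79 under x↦5x: [79, 117, 29, 6, 30, 11, 55]… (length divides ord_139(5)).
The orbit structure of x ↦ 5x mod 139: 3 orbits of sizes [69, 69, 1].
n − c = 139 − 3 = 136; sign = (−1)^136 = +1.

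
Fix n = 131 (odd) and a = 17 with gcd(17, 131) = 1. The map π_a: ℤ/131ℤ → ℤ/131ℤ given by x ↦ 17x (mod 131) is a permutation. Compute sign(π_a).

Start at x=109: 109 → 19 → 61 → 120 → 75 → 96 → 60 → … (one orbit).
π_17 has 2 disjoint cycles with lengths [130, 1] on {0,…,130}.
n − c = 131 − 2 = 129; sign = (−1)^129 = -1.
The Jacobi symbol (17|131) = -1 (Zolotarev) agrees.

-1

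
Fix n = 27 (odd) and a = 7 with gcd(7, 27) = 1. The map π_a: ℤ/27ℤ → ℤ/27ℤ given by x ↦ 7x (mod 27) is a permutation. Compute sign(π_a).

+1

Orbit of 13 under x↦7x: [13, 10, 16, 4, 1, 7, 22]… (length divides ord_27(7)).
The orbit structure of x ↦ 7x mod 27: 7 orbits of sizes [9, 9, 3, 3, 1, 1, 1].
n − c = 27 − 7 = 20; sign = (−1)^20 = +1.
Zolotarev: (7|27) = +1, matching the cycle-count sign.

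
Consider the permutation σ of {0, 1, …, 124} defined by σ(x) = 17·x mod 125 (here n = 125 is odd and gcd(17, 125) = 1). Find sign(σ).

Trace 41: π^k(41) = [41, 72, 99, 58, 111, 12, 79] for k=0..6.
The orbit structure of x ↦ 17x mod 125: 4 orbits of sizes [100, 20, 4, 1].
Σ(ℓ_i−1) = 125−4 = 121; sign = (−1)^121 = -1.
Zolotarev: (17|125) = -1, matching the cycle-count sign.

-1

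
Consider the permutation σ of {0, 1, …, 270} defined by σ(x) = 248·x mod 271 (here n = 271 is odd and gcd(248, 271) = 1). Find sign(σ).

+1

Trace 125: π^k(125) = [125, 106, 1, 248, 258, 28, 169] for k=0..6.
31 cycles of lengths [9, 9, 9, 9, 9, 9, 9, 9, 9, 9, 9, 9, 9, 9, 9, 9, 9, 9, 9, 9, 9, 9, 9, 9, 9, 9, 9, 9, 9, 9, 1].
With 31 cycles on 271 points, sign = (−1)^{271−31} = +1.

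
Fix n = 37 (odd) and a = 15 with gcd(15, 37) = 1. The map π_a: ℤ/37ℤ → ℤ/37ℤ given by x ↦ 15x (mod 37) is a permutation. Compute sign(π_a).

Trace 8: π^k(8) = [8, 9, 24, 27, 35, 7, 31] for k=0..6.
π_15 has 2 disjoint cycles with lengths [36, 1] on {0,…,36}.
2 cycles on 37: each ℓ→(−1)^(ℓ−1), product (−1)^35 = -1.
The Jacobi symbol (15|37) = -1 (Zolotarev) agrees.

-1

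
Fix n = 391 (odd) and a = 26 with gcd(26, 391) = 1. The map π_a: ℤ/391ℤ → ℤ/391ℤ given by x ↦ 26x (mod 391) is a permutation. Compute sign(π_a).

Trace 72: π^k(72) = [72, 308, 188, 196, 13, 338, 186] for k=0..6.
The orbit structure of x ↦ 26x mod 391: 9 orbits of sizes [88, 88, 88, 88, 11, 11, 8, 8, 1].
sign(π) = (−1)^{n − #cycles} = (−1)^{391−9} = (−1)^382 = +1.
(26|391)_J = +1 (Zolotarev's lemma cross-check).

+1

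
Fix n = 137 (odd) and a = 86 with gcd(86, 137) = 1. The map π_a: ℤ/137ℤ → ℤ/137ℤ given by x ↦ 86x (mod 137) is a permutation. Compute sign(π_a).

-1

Start at x=101: 101 → 55 → 72 → 27 → 130 → 83 → 14 → … (one orbit).
2 cycles of lengths [136, 1].
n − c = 137 − 2 = 135; sign = (−1)^135 = -1.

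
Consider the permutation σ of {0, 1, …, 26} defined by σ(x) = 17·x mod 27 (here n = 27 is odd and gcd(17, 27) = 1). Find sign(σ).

-1

Start at x=8: 8 → 1 → 17 → 19 → 26 → 10 → 8 (one orbit).
Cycle type of π: 6×3 + 2×4 + 1; total 8 cycles.
n − c = 27 − 8 = 19; sign = (−1)^19 = -1.
(17|27)_J = -1 (Zolotarev's lemma cross-check).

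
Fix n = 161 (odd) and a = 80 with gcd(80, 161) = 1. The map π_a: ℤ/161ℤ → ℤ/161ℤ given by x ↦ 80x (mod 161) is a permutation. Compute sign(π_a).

Orbit of 71 under x↦80x: [71, 45, 58, 132, 95, 33, 64]… (length divides ord_161(80)).
π_80 has 5 disjoint cycles with lengths [66, 66, 22, 6, 1] on {0,…,160}.
n − c = 161 − 5 = 156; sign = (−1)^156 = +1.

+1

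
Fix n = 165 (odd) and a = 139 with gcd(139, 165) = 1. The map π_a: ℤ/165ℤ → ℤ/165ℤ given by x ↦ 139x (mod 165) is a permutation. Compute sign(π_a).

-1

Start at x=16: 16 → 79 → 91 → 109 → 136 → 94 → 31 → … (one orbit).
π_139 has 24 disjoint cycles with lengths [10, 10, 10, 10, 10, 10, 10, 10, 10, 10, 10, 10, 10, 10, 10, 2, 2, 2, 2, 2, 2, 1, 1, 1] on {0,…,164}.
Σ(ℓ_i−1) = 165−24 = 141; sign = (−1)^141 = -1.
Zolotarev: (139|165) = -1, matching the cycle-count sign.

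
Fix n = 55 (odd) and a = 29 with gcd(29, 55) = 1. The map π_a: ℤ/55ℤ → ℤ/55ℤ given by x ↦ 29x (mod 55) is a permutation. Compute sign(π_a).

-1

Start at x=24: 24 → 36 → 54 → 26 → 39 → 31 → 19 → … (one orbit).
Decompose π into cycles: lengths [10, 10, 10, 10, 10, 2, 2, 1] (8 cycles, including the fixed point 0).
8 cycles on 55: each ℓ→(−1)^(ℓ−1), product (−1)^47 = -1.
Zolotarev: (29|55) = -1, matching the cycle-count sign.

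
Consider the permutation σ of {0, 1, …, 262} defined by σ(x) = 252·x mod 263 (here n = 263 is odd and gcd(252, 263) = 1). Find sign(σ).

-1

Start at x=158: 158 → 103 → 182 → 102 → 193 → 244 → 209 → … (one orbit).
The orbit structure of x ↦ 252x mod 263: 2 orbits of sizes [262, 1].
n − c = 263 − 2 = 261; sign = (−1)^261 = -1.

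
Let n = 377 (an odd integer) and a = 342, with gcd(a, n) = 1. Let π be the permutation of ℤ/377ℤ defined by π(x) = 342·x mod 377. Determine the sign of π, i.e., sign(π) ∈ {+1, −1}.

Start at x=103: 103 → 165 → 257 → 53 → 30 → 81 → 181 → … (one orbit).
π_342 has 15 disjoint cycles with lengths [42, 42, 42, 42, 42, 42, 42, 42, 7, 7, 7, 7, 6, 6, 1] on {0,…,376}.
With 15 cycles on 377 points, sign = (−1)^{377−15} = +1.

+1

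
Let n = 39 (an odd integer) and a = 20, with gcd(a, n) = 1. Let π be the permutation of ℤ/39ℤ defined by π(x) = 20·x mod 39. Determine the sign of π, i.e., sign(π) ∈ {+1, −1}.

Trace 16: π^k(16) = [16, 8, 4, 2, 1, 20, 10] for k=0..6.
Cycle lengths of π_20 on ℤ/39ℤ: [12, 12, 12, 2, 1]; 5 cycles in total.
5 cycles on 39: each ℓ→(−1)^(ℓ−1), product (−1)^34 = +1.
Via Zolotarev, sign(π_{20}) = (20|39) = +1.

+1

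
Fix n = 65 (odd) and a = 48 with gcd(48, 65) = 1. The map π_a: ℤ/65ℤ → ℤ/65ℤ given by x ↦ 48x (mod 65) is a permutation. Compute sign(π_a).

Trace 16: π^k(16) = [16, 53, 9, 42, 1, 48, 29] for k=0..6.
Cycle type of π: 12×4 + 4 + 3×4 + 1; total 10 cycles.
sign(π) = (−1)^{n − #cycles} = (−1)^{65−10} = (−1)^55 = -1.

-1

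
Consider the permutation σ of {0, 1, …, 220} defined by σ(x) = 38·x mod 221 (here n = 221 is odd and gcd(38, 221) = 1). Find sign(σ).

+1

Trace 64: π^k(64) = [64, 1, 38, 118] for k=0..3.
Decompose π into cycles: lengths [4, 4, 4, 4, 4, 4, 4, 4, 4, 4, 4, 4, 4, 4, 4, 4, 4, 4, 4, 4, 4, 4, 4, 4, 4, 4, 4, 4, 4, 4, 4, 4, 4, 4, 4, 4, 4, 4, 4, 4, 4, 4, 4, 4, 4, 4, 4, 4, 4, 4, 4, 4, 2, 2, 2, 2, 2, 2, 1] (59 cycles, including the fixed point 0).
59 cycles on 221: each ℓ→(−1)^(ℓ−1), product (−1)^162 = +1.
The Jacobi symbol (38|221) = +1 (Zolotarev) agrees.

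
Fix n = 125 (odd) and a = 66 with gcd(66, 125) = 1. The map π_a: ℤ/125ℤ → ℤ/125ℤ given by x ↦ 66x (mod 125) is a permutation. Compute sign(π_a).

Orbit of 56 under x↦66x: [56, 71, 61, 26, 91, 6, 21]… (length divides ord_125(66)).
Cycle type of π: 25×4 + 5×4 + 1×5; total 13 cycles.
sign(π) = (−1)^{n − #cycles} = (−1)^{125−13} = (−1)^112 = +1.
The Jacobi symbol (66|125) = +1 (Zolotarev) agrees.

+1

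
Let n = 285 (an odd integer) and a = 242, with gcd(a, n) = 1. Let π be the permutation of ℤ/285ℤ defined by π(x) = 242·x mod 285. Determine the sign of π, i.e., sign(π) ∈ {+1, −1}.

Trace 8: π^k(8) = [8, 226, 257, 64, 98, 61, 227] for k=0..6.
The orbit structure of x ↦ 242x mod 285: 14 orbits of sizes [36, 36, 36, 36, 36, 36, 18, 18, 18, 4, 4, 4, 2, 1].
With 14 cycles on 285 points, sign = (−1)^{285−14} = -1.
The Jacobi symbol (242|285) = -1 (Zolotarev) agrees.

-1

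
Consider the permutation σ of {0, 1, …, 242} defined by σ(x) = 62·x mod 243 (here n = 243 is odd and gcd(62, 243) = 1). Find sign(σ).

-1

Trace 208: π^k(208) = [208, 17, 82, 224, 37, 107, 73] for k=0..6.
14 cycles of lengths [54, 54, 54, 18, 18, 18, 6, 6, 6, 2, 2, 2, 2, 1].
With 14 cycles on 243 points, sign = (−1)^{243−14} = -1.
The Jacobi symbol (62|243) = -1 (Zolotarev) agrees.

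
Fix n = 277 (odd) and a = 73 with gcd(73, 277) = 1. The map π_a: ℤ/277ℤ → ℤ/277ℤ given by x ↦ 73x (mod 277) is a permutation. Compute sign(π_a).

-1

Trace 193: π^k(193) = [193, 239, 273, 262, 13, 118, 27] for k=0..6.
Cycle type of π: 92×3 + 1; total 4 cycles.
277 − 4 = 273 transpositions; sign(π) = (−1)^273 = -1.
Zolotarev: (73|277) = -1, matching the cycle-count sign.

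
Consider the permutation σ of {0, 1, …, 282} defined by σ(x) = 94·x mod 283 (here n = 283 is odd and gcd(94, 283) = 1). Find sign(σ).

Start at x=230: 230 → 112 → 57 → 264 → 195 → 218 → 116 → … (one orbit).
Cycle lengths of π_94 on ℤ/283ℤ: [141, 141, 1]; 3 cycles in total.
n − c = 283 − 3 = 280; sign = (−1)^280 = +1.

+1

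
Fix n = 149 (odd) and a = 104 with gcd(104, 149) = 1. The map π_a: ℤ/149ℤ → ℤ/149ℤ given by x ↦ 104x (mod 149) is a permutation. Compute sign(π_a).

Orbit of 29 under x↦104x: [29, 36, 19, 39, 33, 5, 73]… (length divides ord_149(104)).
Cycle lengths of π_104 on ℤ/149ℤ: [37, 37, 37, 37, 1]; 5 cycles in total.
5 cycles on 149: each ℓ→(−1)^(ℓ−1), product (−1)^144 = +1.
Via Zolotarev, sign(π_{104}) = (104|149) = +1.

+1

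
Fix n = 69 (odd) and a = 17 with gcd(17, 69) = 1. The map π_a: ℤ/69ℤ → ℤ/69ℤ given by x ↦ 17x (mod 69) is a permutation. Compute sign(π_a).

+1

Orbit of 56 under x↦17x: [56, 55, 38, 25, 11, 49, 5]… (length divides ord_69(17)).
Decompose π into cycles: lengths [22, 22, 22, 2, 1] (5 cycles, including the fixed point 0).
Σ(ℓ_i−1) = 69−5 = 64; sign = (−1)^64 = +1.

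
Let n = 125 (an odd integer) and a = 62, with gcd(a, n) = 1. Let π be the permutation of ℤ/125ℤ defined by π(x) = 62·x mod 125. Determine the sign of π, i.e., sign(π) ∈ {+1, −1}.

Start at x=58: 58 → 96 → 77 → 24 → 113 → 6 → 122 → … (one orbit).
4 cycles of lengths [100, 20, 4, 1].
sign(π) = (−1)^{n − #cycles} = (−1)^{125−4} = (−1)^121 = -1.
Zolotarev: (62|125) = -1, matching the cycle-count sign.

-1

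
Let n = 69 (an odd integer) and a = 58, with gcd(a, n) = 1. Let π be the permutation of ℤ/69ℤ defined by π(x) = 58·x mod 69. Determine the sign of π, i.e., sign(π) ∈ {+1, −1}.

Trace 1: π^k(1) = [1, 58, 52, 49, 13, 64, 55] for k=0..6.
9 cycles of lengths [11, 11, 11, 11, 11, 11, 1, 1, 1].
9 cycles on 69: each ℓ→(−1)^(ℓ−1), product (−1)^60 = +1.
(58|69)_J = +1 (Zolotarev's lemma cross-check).

+1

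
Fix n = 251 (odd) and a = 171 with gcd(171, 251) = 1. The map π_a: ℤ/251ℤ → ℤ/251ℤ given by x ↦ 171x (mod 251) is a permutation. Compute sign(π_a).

-1

Orbit of 138 under x↦171x: [138, 4, 182, 249, 160, 1, 171]… (length divides ord_251(171)).
Decompose π into cycles: lengths [50, 50, 50, 50, 50, 1] (6 cycles, including the fixed point 0).
sign(π) = (−1)^{n − #cycles} = (−1)^{251−6} = (−1)^245 = -1.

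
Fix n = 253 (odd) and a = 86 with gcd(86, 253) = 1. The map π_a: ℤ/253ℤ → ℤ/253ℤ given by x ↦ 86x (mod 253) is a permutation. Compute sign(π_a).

-1

Trace 3: π^k(3) = [3, 5, 177, 42, 70, 201, 82] for k=0..6.
Cycle lengths of π_86 on ℤ/253ℤ: [110, 110, 22, 5, 5, 1]; 6 cycles in total.
253 − 6 = 247 transpositions; sign(π) = (−1)^247 = -1.
Via Zolotarev, sign(π_{86}) = (86|253) = -1.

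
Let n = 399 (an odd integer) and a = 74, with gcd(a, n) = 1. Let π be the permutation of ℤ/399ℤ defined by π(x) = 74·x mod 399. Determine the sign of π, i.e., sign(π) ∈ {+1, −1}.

-1

Orbit of 74 under x↦74x: [74, 289, 239, 130, 44, 64, 347]… (length divides ord_399(74)).
π_74 has 34 disjoint cycles with lengths [18, 18, 18, 18, 18, 18, 18, 18, 18, 18, 18, 18, 18, 18, 9, 9, 9, 9, 9, 9, 9, 9, 9, 9, 9, 9, 9, 9, 6, 6, 3, 3, 2, 1] on {0,…,398}.
399 − 34 = 365 transpositions; sign(π) = (−1)^365 = -1.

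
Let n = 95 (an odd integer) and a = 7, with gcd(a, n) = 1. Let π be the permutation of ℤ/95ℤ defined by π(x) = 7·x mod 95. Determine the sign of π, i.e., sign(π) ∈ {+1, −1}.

-1

Start at x=64: 64 → 68 → 1 → 7 → 49 → 58 → 26 → … (one orbit).
π_7 has 14 disjoint cycles with lengths [12, 12, 12, 12, 12, 12, 4, 3, 3, 3, 3, 3, 3, 1] on {0,…,94}.
Σ(ℓ_i−1) = 95−14 = 81; sign = (−1)^81 = -1.
Zolotarev: (7|95) = -1, matching the cycle-count sign.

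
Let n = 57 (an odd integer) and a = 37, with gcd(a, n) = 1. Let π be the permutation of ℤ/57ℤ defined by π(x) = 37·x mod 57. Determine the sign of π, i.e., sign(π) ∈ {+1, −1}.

Trace 37: π^k(37) = [37, 1] for k=0..1.
30 cycles of lengths [2, 2, 2, 2, 2, 2, 2, 2, 2, 2, 2, 2, 2, 2, 2, 2, 2, 2, 2, 2, 2, 2, 2, 2, 2, 2, 2, 1, 1, 1].
Σ(ℓ_i−1) = 57−30 = 27; sign = (−1)^27 = -1.
The Jacobi symbol (37|57) = -1 (Zolotarev) agrees.

-1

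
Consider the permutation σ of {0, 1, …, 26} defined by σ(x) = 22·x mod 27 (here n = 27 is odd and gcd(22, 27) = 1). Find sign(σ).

Start at x=19: 19 → 13 → 16 → 1 → 22 → 25 → 10 → … (one orbit).
7 cycles of lengths [9, 9, 3, 3, 1, 1, 1].
Σ(ℓ_i−1) = 27−7 = 20; sign = (−1)^20 = +1.
Check: (22/27) = +1 by Zolotarev.

+1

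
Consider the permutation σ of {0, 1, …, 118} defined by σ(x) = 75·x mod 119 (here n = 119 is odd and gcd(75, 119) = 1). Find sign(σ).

Trace 27: π^k(27) = [27, 2, 31, 64, 40, 25, 90] for k=0..6.
Cycle type of π: 48×2 + 16 + 6 + 1; total 5 cycles.
119 − 5 = 114 transpositions; sign(π) = (−1)^114 = +1.
Check: (75/119) = +1 by Zolotarev.

+1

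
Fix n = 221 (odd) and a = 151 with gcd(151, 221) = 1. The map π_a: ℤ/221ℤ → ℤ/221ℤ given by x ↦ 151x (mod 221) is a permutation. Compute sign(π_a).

-1

Trace 161: π^k(161) = [161, 1, 151, 38, 213, 118, 138] for k=0..6.
30 cycles of lengths [8, 8, 8, 8, 8, 8, 8, 8, 8, 8, 8, 8, 8, 8, 8, 8, 8, 8, 8, 8, 8, 8, 8, 8, 8, 8, 4, 4, 4, 1].
Σ(ℓ_i−1) = 221−30 = 191; sign = (−1)^191 = -1.
The Jacobi symbol (151|221) = -1 (Zolotarev) agrees.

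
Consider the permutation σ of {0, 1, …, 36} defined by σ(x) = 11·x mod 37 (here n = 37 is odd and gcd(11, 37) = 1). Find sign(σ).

Trace 26: π^k(26) = [26, 27, 1, 11, 10, 36] for k=0..5.
Decompose π into cycles: lengths [6, 6, 6, 6, 6, 6, 1] (7 cycles, including the fixed point 0).
sign(π) = (−1)^{n − #cycles} = (−1)^{37−7} = (−1)^30 = +1.

+1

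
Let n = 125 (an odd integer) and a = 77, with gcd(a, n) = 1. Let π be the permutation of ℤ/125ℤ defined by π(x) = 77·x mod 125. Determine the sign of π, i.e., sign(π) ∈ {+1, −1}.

Start at x=8: 8 → 116 → 57 → 14 → 78 → 6 → 87 → … (one orbit).
Cycle type of π: 100 + 20 + 4 + 1; total 4 cycles.
With 4 cycles on 125 points, sign = (−1)^{125−4} = -1.

-1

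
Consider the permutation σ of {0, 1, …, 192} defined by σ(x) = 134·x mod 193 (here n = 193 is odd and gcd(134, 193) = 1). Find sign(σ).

Orbit of 131 under x↦134x: [131, 184, 145, 130, 50, 138, 157]… (length divides ord_193(134)).
Cycle lengths of π_134 on ℤ/193ℤ: [48, 48, 48, 48, 1]; 5 cycles in total.
n − c = 193 − 5 = 188; sign = (−1)^188 = +1.
The Jacobi symbol (134|193) = +1 (Zolotarev) agrees.

+1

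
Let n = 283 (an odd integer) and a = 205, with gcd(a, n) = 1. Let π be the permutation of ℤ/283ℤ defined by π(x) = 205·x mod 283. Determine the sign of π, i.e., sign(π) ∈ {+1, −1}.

-1

Orbit of 60 under x↦205x: [60, 131, 253, 76, 15, 245, 134]… (length divides ord_283(205)).
Cycle type of π: 94×3 + 1; total 4 cycles.
With 4 cycles on 283 points, sign = (−1)^{283−4} = -1.
(205|283)_J = -1 (Zolotarev's lemma cross-check).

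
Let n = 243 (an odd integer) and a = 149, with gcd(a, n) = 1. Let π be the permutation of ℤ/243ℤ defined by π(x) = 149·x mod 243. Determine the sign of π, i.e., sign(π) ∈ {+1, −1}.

Trace 13: π^k(13) = [13, 236, 172, 113, 70, 224, 85] for k=0..6.
Cycle type of π: 162 + 54 + 18 + 6 + 2 + 1; total 6 cycles.
243 − 6 = 237 transpositions; sign(π) = (−1)^237 = -1.

-1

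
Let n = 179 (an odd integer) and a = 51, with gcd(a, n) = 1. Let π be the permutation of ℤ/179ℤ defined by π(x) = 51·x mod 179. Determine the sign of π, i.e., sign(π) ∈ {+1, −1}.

Start at x=156: 156 → 80 → 142 → 82 → 65 → 93 → 89 → … (one orbit).
π_51 has 3 disjoint cycles with lengths [89, 89, 1] on {0,…,178}.
179 − 3 = 176 transpositions; sign(π) = (−1)^176 = +1.
(51|179)_J = +1 (Zolotarev's lemma cross-check).

+1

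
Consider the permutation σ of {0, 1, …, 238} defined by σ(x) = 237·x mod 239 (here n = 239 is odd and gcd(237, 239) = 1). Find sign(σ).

-1

Start at x=140: 140 → 198 → 82 → 75 → 89 → 61 → 117 → … (one orbit).
2 cycles of lengths [238, 1].
239 − 2 = 237 transpositions; sign(π) = (−1)^237 = -1.
Zolotarev: (237|239) = -1, matching the cycle-count sign.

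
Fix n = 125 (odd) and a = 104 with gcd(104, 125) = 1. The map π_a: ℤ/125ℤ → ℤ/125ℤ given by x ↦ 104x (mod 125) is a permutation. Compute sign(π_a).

+1

Trace 64: π^k(64) = [64, 31, 99, 46, 34, 36, 119] for k=0..6.
Cycle lengths of π_104 on ℤ/125ℤ: [50, 50, 10, 10, 2, 2, 1]; 7 cycles in total.
7 cycles on 125: each ℓ→(−1)^(ℓ−1), product (−1)^118 = +1.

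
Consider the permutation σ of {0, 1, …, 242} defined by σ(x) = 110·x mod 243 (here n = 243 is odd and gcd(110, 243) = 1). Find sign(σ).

Orbit of 49 under x↦110x: [49, 44, 223, 230, 28, 164, 58]… (length divides ord_243(110)).
Cycle type of π: 162 + 54 + 18 + 6 + 2 + 1; total 6 cycles.
6 cycles on 243: each ℓ→(−1)^(ℓ−1), product (−1)^237 = -1.

-1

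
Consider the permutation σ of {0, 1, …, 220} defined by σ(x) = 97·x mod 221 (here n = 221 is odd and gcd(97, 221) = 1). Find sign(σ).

+1

Start at x=152: 152 → 158 → 77 → 176 → 55 → 31 → 134 → … (one orbit).
Cycle lengths of π_97 on ℤ/221ℤ: [48, 48, 48, 48, 16, 12, 1]; 7 cycles in total.
221 − 7 = 214 transpositions; sign(π) = (−1)^214 = +1.
Check: (97/221) = +1 by Zolotarev.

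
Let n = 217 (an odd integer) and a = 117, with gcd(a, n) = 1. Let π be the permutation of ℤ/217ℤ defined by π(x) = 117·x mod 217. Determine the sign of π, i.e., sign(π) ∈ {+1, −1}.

Trace 216: π^k(216) = [216, 100, 199, 64, 110, 67, 27] for k=0..6.
π_117 has 9 disjoint cycles with lengths [30, 30, 30, 30, 30, 30, 30, 6, 1] on {0,…,216}.
With 9 cycles on 217 points, sign = (−1)^{217−9} = +1.

+1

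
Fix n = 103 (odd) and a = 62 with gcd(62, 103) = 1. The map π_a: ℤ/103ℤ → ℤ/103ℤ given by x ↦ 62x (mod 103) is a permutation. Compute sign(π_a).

-1

Trace 12: π^k(12) = [12, 23, 87, 38, 90, 18, 86] for k=0..6.
Decompose π into cycles: lengths [102, 1] (2 cycles, including the fixed point 0).
sign(π) = (−1)^{n − #cycles} = (−1)^{103−2} = (−1)^101 = -1.
The Jacobi symbol (62|103) = -1 (Zolotarev) agrees.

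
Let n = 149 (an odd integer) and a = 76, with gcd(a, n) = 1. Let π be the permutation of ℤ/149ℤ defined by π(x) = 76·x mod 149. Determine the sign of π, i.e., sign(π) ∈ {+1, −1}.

Trace 132: π^k(132) = [132, 49, 148, 73, 35, 127, 116] for k=0..6.
Decompose π into cycles: lengths [74, 74, 1] (3 cycles, including the fixed point 0).
sign(π) = (−1)^{n − #cycles} = (−1)^{149−3} = (−1)^146 = +1.

+1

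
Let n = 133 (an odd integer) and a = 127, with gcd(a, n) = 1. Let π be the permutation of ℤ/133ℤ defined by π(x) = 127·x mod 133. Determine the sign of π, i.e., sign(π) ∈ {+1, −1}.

-1

Start at x=120: 120 → 78 → 64 → 15 → 43 → 8 → 85 → … (one orbit).
π_127 has 14 disjoint cycles with lengths [18, 18, 18, 18, 18, 18, 18, 1, 1, 1, 1, 1, 1, 1] on {0,…,132}.
sign(π) = (−1)^{n − #cycles} = (−1)^{133−14} = (−1)^119 = -1.
Via Zolotarev, sign(π_{127}) = (127|133) = -1.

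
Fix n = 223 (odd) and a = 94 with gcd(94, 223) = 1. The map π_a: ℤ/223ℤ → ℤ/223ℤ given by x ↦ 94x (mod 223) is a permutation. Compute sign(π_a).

+1

Orbit of 28 under x↦94x: [28, 179, 101, 128, 213, 175, 171]… (length divides ord_223(94)).
The orbit structure of x ↦ 94x mod 223: 3 orbits of sizes [111, 111, 1].
With 3 cycles on 223 points, sign = (−1)^{223−3} = +1.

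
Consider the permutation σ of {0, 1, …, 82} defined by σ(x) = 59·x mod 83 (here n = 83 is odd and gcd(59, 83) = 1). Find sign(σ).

Trace 11: π^k(11) = [11, 68, 28, 75, 26, 40, 36] for k=0..6.
π_59 has 3 disjoint cycles with lengths [41, 41, 1] on {0,…,82}.
With 3 cycles on 83 points, sign = (−1)^{83−3} = +1.
Zolotarev: (59|83) = +1, matching the cycle-count sign.

+1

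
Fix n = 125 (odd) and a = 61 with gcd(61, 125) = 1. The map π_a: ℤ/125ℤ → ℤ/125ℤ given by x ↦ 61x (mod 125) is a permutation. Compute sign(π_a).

+1

Trace 11: π^k(11) = [11, 46, 56, 41, 1, 61, 96] for k=0..6.
Cycle type of π: 25×4 + 5×4 + 1×5; total 13 cycles.
Σ(ℓ_i−1) = 125−13 = 112; sign = (−1)^112 = +1.
Via Zolotarev, sign(π_{61}) = (61|125) = +1.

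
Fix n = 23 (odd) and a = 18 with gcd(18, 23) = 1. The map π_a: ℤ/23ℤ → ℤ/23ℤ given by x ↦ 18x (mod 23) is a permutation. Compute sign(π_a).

Trace 2: π^k(2) = [2, 13, 4, 3, 8, 6, 16] for k=0..6.
3 cycles of lengths [11, 11, 1].
3 cycles on 23: each ℓ→(−1)^(ℓ−1), product (−1)^20 = +1.
(18|23)_J = +1 (Zolotarev's lemma cross-check).

+1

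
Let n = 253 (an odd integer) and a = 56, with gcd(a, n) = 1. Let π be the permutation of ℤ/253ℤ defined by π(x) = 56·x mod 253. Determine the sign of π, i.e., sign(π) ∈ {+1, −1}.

-1

Orbit of 210 under x↦56x: [210, 122, 1, 56, 100, 34, 133]… (length divides ord_253(56)).
Decompose π into cycles: lengths [22, 22, 22, 22, 22, 22, 22, 22, 22, 22, 22, 1, 1, 1, 1, 1, 1, 1, 1, 1, 1, 1] (22 cycles, including the fixed point 0).
253 − 22 = 231 transpositions; sign(π) = (−1)^231 = -1.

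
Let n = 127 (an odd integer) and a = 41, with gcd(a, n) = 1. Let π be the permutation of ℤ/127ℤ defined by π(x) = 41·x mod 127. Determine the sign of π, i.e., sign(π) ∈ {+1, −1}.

Trace 4: π^k(4) = [4, 37, 120, 94, 44, 26, 50] for k=0..6.
3 cycles of lengths [63, 63, 1].
With 3 cycles on 127 points, sign = (−1)^{127−3} = +1.
The Jacobi symbol (41|127) = +1 (Zolotarev) agrees.

+1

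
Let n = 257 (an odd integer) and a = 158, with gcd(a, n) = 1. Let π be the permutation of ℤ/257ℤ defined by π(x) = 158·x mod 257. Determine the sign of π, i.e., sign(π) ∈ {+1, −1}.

Orbit of 222 under x↦158x: [222, 124, 60, 228, 44, 13, 255]… (length divides ord_257(158)).
The orbit structure of x ↦ 158x mod 257: 3 orbits of sizes [128, 128, 1].
257 − 3 = 254 transpositions; sign(π) = (−1)^254 = +1.

+1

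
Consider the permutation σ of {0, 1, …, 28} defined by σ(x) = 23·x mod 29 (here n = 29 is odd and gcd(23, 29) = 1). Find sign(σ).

+1

Start at x=23: 23 → 7 → 16 → 20 → 25 → 24 → 1 → 23 (one orbit).
Cycle type of π: 7×4 + 1; total 5 cycles.
Σ(ℓ_i−1) = 29−5 = 24; sign = (−1)^24 = +1.
Check: (23/29) = +1 by Zolotarev.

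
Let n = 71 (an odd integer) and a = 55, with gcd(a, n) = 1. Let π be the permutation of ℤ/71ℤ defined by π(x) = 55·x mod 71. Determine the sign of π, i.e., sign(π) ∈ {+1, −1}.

-1

Trace 17: π^k(17) = [17, 12, 21, 19, 51, 36, 63] for k=0..6.
π_55 has 2 disjoint cycles with lengths [70, 1] on {0,…,70}.
sign(π) = (−1)^{n − #cycles} = (−1)^{71−2} = (−1)^69 = -1.
(55|71)_J = -1 (Zolotarev's lemma cross-check).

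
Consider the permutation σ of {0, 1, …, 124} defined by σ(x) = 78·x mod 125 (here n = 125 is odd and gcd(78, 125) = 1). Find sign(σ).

Start at x=81: 81 → 68 → 54 → 87 → 36 → 58 → 24 → … (one orbit).
Decompose π into cycles: lengths [100, 20, 4, 1] (4 cycles, including the fixed point 0).
125 − 4 = 121 transpositions; sign(π) = (−1)^121 = -1.

-1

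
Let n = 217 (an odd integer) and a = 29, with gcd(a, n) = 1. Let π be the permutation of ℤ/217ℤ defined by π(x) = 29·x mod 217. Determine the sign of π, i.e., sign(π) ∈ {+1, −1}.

-1

Orbit of 8 under x↦29x: [8, 15, 1, 29, 190, 85, 78]… (length divides ord_217(29)).
The orbit structure of x ↦ 29x mod 217: 28 orbits of sizes [10, 10, 10, 10, 10, 10, 10, 10, 10, 10, 10, 10, 10, 10, 10, 10, 10, 10, 10, 10, 10, 1, 1, 1, 1, 1, 1, 1].
217 − 28 = 189 transpositions; sign(π) = (−1)^189 = -1.
(29|217)_J = -1 (Zolotarev's lemma cross-check).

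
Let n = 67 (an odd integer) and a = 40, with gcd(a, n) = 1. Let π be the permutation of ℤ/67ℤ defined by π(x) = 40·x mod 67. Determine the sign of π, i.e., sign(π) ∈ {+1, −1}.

Orbit of 9 under x↦40x: [9, 25, 62, 1, 40, 59, 15]… (length divides ord_67(40)).
Cycle lengths of π_40 on ℤ/67ℤ: [11, 11, 11, 11, 11, 11, 1]; 7 cycles in total.
7 cycles on 67: each ℓ→(−1)^(ℓ−1), product (−1)^60 = +1.
The Jacobi symbol (40|67) = +1 (Zolotarev) agrees.

+1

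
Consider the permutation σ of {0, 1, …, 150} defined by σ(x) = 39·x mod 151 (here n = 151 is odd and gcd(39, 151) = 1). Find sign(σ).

Trace 2: π^k(2) = [2, 78, 22, 103, 91, 76, 95] for k=0..6.
Decompose π into cycles: lengths [75, 75, 1] (3 cycles, including the fixed point 0).
151 − 3 = 148 transpositions; sign(π) = (−1)^148 = +1.

+1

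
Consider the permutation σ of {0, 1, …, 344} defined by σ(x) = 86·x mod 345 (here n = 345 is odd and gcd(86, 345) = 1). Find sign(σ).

Start at x=341: 341 → 1 → 86 → 151 → 221 → 31 → 251 → … (one orbit).
25 cycles of lengths [22, 22, 22, 22, 22, 22, 22, 22, 22, 22, 22, 22, 22, 22, 22, 2, 2, 2, 2, 2, 1, 1, 1, 1, 1].
345 − 25 = 320 transpositions; sign(π) = (−1)^320 = +1.

+1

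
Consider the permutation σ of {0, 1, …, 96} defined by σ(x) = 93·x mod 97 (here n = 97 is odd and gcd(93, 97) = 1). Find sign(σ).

Orbit of 62 under x↦93x: [62, 43, 22, 9, 61, 47, 6]… (length divides ord_97(93)).
π_93 has 5 disjoint cycles with lengths [24, 24, 24, 24, 1] on {0,…,96}.
With 5 cycles on 97 points, sign = (−1)^{97−5} = +1.

+1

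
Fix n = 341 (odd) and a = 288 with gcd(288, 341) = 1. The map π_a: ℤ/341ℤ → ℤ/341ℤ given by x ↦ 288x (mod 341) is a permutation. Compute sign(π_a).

-1

Start at x=159: 159 → 98 → 262 → 95 → 80 → 193 → 1 → … (one orbit).
Cycle type of π: 30×10 + 15×2 + 10 + 1; total 14 cycles.
Σ(ℓ_i−1) = 341−14 = 327; sign = (−1)^327 = -1.
Check: (288/341) = -1 by Zolotarev.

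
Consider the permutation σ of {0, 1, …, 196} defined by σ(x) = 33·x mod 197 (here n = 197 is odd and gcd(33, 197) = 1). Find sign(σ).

Start at x=33: 33 → 104 → 83 → 178 → 161 → 191 → 196 → … (one orbit).
15 cycles of lengths [14, 14, 14, 14, 14, 14, 14, 14, 14, 14, 14, 14, 14, 14, 1].
Σ(ℓ_i−1) = 197−15 = 182; sign = (−1)^182 = +1.
Via Zolotarev, sign(π_{33}) = (33|197) = +1.

+1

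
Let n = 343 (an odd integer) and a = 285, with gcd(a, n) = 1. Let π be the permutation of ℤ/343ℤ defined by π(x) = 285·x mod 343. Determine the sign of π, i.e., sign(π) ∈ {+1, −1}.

-1

Start at x=337: 337 → 5 → 53 → 13 → 275 → 171 → 29 → … (one orbit).
Cycle type of π: 294 + 42 + 6 + 1; total 4 cycles.
sign(π) = (−1)^{n − #cycles} = (−1)^{343−4} = (−1)^339 = -1.
Via Zolotarev, sign(π_{285}) = (285|343) = -1.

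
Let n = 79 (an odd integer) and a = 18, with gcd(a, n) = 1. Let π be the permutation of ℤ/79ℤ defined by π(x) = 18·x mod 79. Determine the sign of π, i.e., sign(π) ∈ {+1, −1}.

+1

Start at x=67: 67 → 21 → 62 → 10 → 22 → 1 → 18 → … (one orbit).
π_18 has 7 disjoint cycles with lengths [13, 13, 13, 13, 13, 13, 1] on {0,…,78}.
79 − 7 = 72 transpositions; sign(π) = (−1)^72 = +1.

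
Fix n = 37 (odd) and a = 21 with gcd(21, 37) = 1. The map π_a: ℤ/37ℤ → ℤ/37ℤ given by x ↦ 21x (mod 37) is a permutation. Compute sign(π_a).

+1

Orbit of 10 under x↦21x: [10, 25, 7, 36, 16, 3, 26]… (length divides ord_37(21)).
The orbit structure of x ↦ 21x mod 37: 3 orbits of sizes [18, 18, 1].
sign(π) = (−1)^{n − #cycles} = (−1)^{37−3} = (−1)^34 = +1.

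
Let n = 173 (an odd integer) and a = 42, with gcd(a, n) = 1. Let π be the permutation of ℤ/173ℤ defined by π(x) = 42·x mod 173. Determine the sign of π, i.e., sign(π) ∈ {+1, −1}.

Trace 165: π^k(165) = [165, 10, 74, 167, 94, 142, 82] for k=0..6.
Cycle lengths of π_42 on ℤ/173ℤ: [172, 1]; 2 cycles in total.
sign(π) = (−1)^{n − #cycles} = (−1)^{173−2} = (−1)^171 = -1.
Zolotarev: (42|173) = -1, matching the cycle-count sign.

-1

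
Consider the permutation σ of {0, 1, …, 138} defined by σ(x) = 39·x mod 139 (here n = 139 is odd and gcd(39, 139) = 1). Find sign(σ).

Trace 57: π^k(57) = [57, 138, 100, 8, 34, 75, 6] for k=0..6.
Cycle type of π: 46×3 + 1; total 4 cycles.
4 cycles on 139: each ℓ→(−1)^(ℓ−1), product (−1)^135 = -1.
Via Zolotarev, sign(π_{39}) = (39|139) = -1.

-1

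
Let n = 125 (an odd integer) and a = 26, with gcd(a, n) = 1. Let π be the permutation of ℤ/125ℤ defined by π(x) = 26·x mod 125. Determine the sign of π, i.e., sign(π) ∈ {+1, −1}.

+1

Start at x=1: 1 → 26 → 51 → 76 → 101 → 1 (one orbit).
Decompose π into cycles: lengths [5, 5, 5, 5, 5, 5, 5, 5, 5, 5, 5, 5, 5, 5, 5, 5, 5, 5, 5, 5, 1, 1, 1, 1, 1, 1, 1, 1, 1, 1, 1, 1, 1, 1, 1, 1, 1, 1, 1, 1, 1, 1, 1, 1, 1] (45 cycles, including the fixed point 0).
45 cycles on 125: each ℓ→(−1)^(ℓ−1), product (−1)^80 = +1.
(26|125)_J = +1 (Zolotarev's lemma cross-check).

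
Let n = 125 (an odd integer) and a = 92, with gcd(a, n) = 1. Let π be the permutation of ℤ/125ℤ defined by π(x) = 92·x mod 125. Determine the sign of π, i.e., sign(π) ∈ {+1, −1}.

Orbit of 21 under x↦92x: [21, 57, 119, 73, 91, 122, 99]… (length divides ord_125(92)).
Cycle type of π: 100 + 20 + 4 + 1; total 4 cycles.
Σ(ℓ_i−1) = 125−4 = 121; sign = (−1)^121 = -1.

-1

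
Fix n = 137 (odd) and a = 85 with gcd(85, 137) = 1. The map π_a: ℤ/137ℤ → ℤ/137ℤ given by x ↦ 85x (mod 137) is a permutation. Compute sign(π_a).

Orbit of 34 under x↦85x: [34, 13, 9, 80, 87, 134, 19]… (length divides ord_137(85)).
Cycle lengths of π_85 on ℤ/137ℤ: [136, 1]; 2 cycles in total.
Σ(ℓ_i−1) = 137−2 = 135; sign = (−1)^135 = -1.
Zolotarev: (85|137) = -1, matching the cycle-count sign.

-1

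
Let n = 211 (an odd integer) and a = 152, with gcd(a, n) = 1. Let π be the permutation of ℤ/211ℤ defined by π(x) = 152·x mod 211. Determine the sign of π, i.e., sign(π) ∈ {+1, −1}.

Trace 175: π^k(175) = [175, 14, 18, 204, 202, 109, 110] for k=0..6.
Cycle lengths of π_152 on ℤ/211ℤ: [210, 1]; 2 cycles in total.
sign(π) = (−1)^{n − #cycles} = (−1)^{211−2} = (−1)^209 = -1.

-1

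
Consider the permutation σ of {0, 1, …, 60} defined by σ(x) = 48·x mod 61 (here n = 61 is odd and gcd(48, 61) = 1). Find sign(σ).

+1

Trace 47: π^k(47) = [47, 60, 13, 14, 1, 48] for k=0..5.
Decompose π into cycles: lengths [6, 6, 6, 6, 6, 6, 6, 6, 6, 6, 1] (11 cycles, including the fixed point 0).
With 11 cycles on 61 points, sign = (−1)^{61−11} = +1.
The Jacobi symbol (48|61) = +1 (Zolotarev) agrees.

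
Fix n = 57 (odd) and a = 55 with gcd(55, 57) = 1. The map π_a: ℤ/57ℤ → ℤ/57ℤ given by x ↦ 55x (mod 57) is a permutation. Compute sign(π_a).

Orbit of 1 under x↦55x: [1, 55, 4, 49, 16, 25, 7]… (length divides ord_57(55)).
9 cycles of lengths [9, 9, 9, 9, 9, 9, 1, 1, 1].
57 − 9 = 48 transpositions; sign(π) = (−1)^48 = +1.
Zolotarev: (55|57) = +1, matching the cycle-count sign.

+1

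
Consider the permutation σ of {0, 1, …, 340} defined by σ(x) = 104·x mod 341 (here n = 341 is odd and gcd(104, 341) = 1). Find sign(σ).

Orbit of 240 under x↦104x: [240, 67, 148, 47, 114, 262, 309]… (length divides ord_341(104)).
14 cycles of lengths [30, 30, 30, 30, 30, 30, 30, 30, 30, 30, 30, 5, 5, 1].
14 cycles on 341: each ℓ→(−1)^(ℓ−1), product (−1)^327 = -1.
Check: (104/341) = -1 by Zolotarev.

-1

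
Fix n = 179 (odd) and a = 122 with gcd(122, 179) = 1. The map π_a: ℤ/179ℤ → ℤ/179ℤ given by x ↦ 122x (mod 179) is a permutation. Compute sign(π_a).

-1

Start at x=11: 11 → 89 → 118 → 76 → 143 → 83 → 102 → … (one orbit).
Cycle lengths of π_122 on ℤ/179ℤ: [178, 1]; 2 cycles in total.
With 2 cycles on 179 points, sign = (−1)^{179−2} = -1.
(122|179)_J = -1 (Zolotarev's lemma cross-check).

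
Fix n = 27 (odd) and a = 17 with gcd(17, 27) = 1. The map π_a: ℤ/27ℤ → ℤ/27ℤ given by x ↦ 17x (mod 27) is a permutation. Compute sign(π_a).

Trace 10: π^k(10) = [10, 8, 1, 17, 19, 26] for k=0..5.
Decompose π into cycles: lengths [6, 6, 6, 2, 2, 2, 2, 1] (8 cycles, including the fixed point 0).
sign(π) = (−1)^{n − #cycles} = (−1)^{27−8} = (−1)^19 = -1.
(17|27)_J = -1 (Zolotarev's lemma cross-check).

-1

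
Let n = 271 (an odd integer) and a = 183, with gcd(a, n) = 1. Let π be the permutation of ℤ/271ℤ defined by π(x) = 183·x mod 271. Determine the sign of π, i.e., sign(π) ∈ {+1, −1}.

-1

Start at x=65: 65 → 242 → 113 → 83 → 13 → 211 → 131 → … (one orbit).
The orbit structure of x ↦ 183x mod 271: 6 orbits of sizes [54, 54, 54, 54, 54, 1].
6 cycles on 271: each ℓ→(−1)^(ℓ−1), product (−1)^265 = -1.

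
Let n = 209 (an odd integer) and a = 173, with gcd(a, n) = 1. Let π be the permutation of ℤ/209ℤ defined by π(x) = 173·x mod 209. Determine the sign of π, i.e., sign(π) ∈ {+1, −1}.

Start at x=32: 32 → 102 → 90 → 104 → 18 → 188 → 129 → … (one orbit).
The orbit structure of x ↦ 173x mod 209: 5 orbits of sizes [90, 90, 18, 10, 1].
5 cycles on 209: each ℓ→(−1)^(ℓ−1), product (−1)^204 = +1.
Zolotarev: (173|209) = +1, matching the cycle-count sign.

+1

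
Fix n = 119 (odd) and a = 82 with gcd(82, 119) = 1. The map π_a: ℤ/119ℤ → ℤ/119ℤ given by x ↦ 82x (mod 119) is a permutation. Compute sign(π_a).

+1

Trace 97: π^k(97) = [97, 100, 108, 50, 54, 25, 27] for k=0..6.
Cycle lengths of π_82 on ℤ/119ℤ: [48, 48, 16, 6, 1]; 5 cycles in total.
5 cycles on 119: each ℓ→(−1)^(ℓ−1), product (−1)^114 = +1.
(82|119)_J = +1 (Zolotarev's lemma cross-check).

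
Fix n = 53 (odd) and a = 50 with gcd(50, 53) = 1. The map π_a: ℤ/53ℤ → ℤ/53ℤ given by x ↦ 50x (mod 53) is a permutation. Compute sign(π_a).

-1

Orbit of 6 under x↦50x: [6, 35, 1, 50, 9, 26, 28]… (length divides ord_53(50)).
The orbit structure of x ↦ 50x mod 53: 2 orbits of sizes [52, 1].
sign(π) = (−1)^{n − #cycles} = (−1)^{53−2} = (−1)^51 = -1.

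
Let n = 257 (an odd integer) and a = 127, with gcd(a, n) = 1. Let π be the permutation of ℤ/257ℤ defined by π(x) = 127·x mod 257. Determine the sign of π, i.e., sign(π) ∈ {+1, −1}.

Trace 30: π^k(30) = [30, 212, 196, 220, 184, 238, 157] for k=0..6.
π_127 has 2 disjoint cycles with lengths [256, 1] on {0,…,256}.
n − c = 257 − 2 = 255; sign = (−1)^255 = -1.
Check: (127/257) = -1 by Zolotarev.

-1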